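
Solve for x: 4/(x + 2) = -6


Multiply both sides by (x + 2): 4 = -6(x + 2)
Distribute: 4 = -6x - 12
-6x = 4 + 12 = 16
x = -8/3

x = -8/3


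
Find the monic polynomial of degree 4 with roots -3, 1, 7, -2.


A monic polynomial with roots -3, 1, 7, -2 is:
p(x) = (x + 3)(x - 1)(x - 7)(x + 2)
After multiplying by (x + 3): x + 3
After multiplying by (x - 1): x^2 + 2x - 3
After multiplying by (x - 7): x^3 - 5x^2 - 17x + 21
After multiplying by (x + 2): x^4 - 3x^3 - 27x^2 - 13x + 42

x^4 - 3x^3 - 27x^2 - 13x + 42


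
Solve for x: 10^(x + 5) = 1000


Express both sides with the same base.
1000 = 10^3
Since the bases match, equate exponents: x + 5 = 3
So x = 3 - (5) = -2

x = -2


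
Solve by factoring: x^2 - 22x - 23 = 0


We need two numbers that multiply to -23 and add to -22.
Those numbers are 1 and -23 (since 1 * (-23) = -23 and 1 + (-23) = -22).
So x^2 - 22x - 23 = (x + 1)(x - 23) = 0
Setting each factor to zero: x = -1 or x = 23

x = -1, x = 23


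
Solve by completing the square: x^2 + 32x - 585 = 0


Start: x^2 + 32x - 585 = 0
Move constant: x^2 + 32x = 585
Half of 32 is 16, squared is 256
Add 256 to both sides: x^2 + 32x + 256 = 841
(x + 16)^2 = 841
x + 16 = ±29
x = -16 + 29 = 13 or x = -16 - 29 = -45

x = -45, x = 13


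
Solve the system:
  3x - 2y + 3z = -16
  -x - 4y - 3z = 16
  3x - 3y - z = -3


Using Cramer's rule. Expand each determinant along the first row.
D  = 3*[(-4)*(-1) - (-3)*(-3)] - (-2)*[(-1)*(-1) - (-3)*3] + 3*[(-1)*(-3) - (-4)*3]
  = 3*(-5) - (-2)*(10) + 3*(15) = 50
Dx = (-16)*[(-4)*(-1) - (-3)*(-3)] - (-2)*[16*(-1) - (-3)*(-3)] + 3*[16*(-3) - (-4)*(-3)]
  = (-16)*(-5) - (-2)*(-25) + 3*(-60) = -150
Dy = 3*[16*(-1) - (-3)*(-3)] - (-16)*[(-1)*(-1) - (-3)*3] + 3*[(-1)*(-3) - 16*3]
  = 3*(-25) - (-16)*(10) + 3*(-45) = -50
Dz = 3*[(-4)*(-3) - 16*(-3)] - (-2)*[(-1)*(-3) - 16*3] + (-16)*[(-1)*(-3) - (-4)*3]
  = 3*(60) - (-2)*(-45) + (-16)*(15) = -150
x = Dx/D = -150/50 = -3, y = Dy/D = -50/50 = -1, z = Dz/D = -150/50 = -3
Check eq1: (3)(-3) + (-2)(-1) + (3)(-3) = -16 = -16 ✓
Check eq2: (-1)(-3) + (-4)(-1) + (-3)(-3) = 16 = 16 ✓
Check eq3: (3)(-3) + (-3)(-1) + (-1)(-3) = -3 = -3 ✓

x = -3, y = -1, z = -3


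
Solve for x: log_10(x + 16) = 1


Convert to exponential form: x + 16 = 10^1 = 10
x = 10 - 16 = -6
Check: log_10(-6 + 16) = log_10(10) = log_10(10) = 1 ✓

x = -6


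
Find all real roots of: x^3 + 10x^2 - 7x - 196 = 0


Let p(x) = x^3 + 10x^2 - 7x - 196. By the rational root theorem (leading coefficient 1), any rational root is an integer divisor of 196: try ±1, ±2, ... in turn.
Test x = 1: value = -192 ≠ 0.
Test x = -1: value = -180 ≠ 0.
Test x = 2: value = -162 ≠ 0.
Test x = -2: value = -150 ≠ 0.
Test x = 4: value = 0 ✓, so (x - 4) is a factor.
Synthetic division by (x - 4): bring down 1; 1(4) + 10 = 14; 14(4) - 7 = 49; 49(4) - 196 = 0 → quotient x^2 + 14x + 49, remainder 0.
Solve the quadratic x^2 + 14x + 49 = 0: discriminant = 14^2 - 4(1)(49) = 196 - 196 = 0.
Discriminant = 0, so a double root: x = -14/2 = -7.

x = -7 (multiplicity 2), x = 4


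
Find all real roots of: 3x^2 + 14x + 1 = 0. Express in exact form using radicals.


Using the quadratic formula: x = (-b ± sqrt(b^2 - 4ac)) / (2a)
Here a = 3, b = 14, c = 1
Discriminant = b^2 - 4ac = 14^2 - 4(3)(1) = 196 - 12 = 184
Since discriminant = 184 > 0, there are two real roots.
x = (-14 ± 2*sqrt(46)) / 6
Simplifying: x = (-7 ± sqrt(46)) / 3
Numerically: x ≈ -0.0726 or x ≈ -4.5941

x = (-7 + sqrt(46)) / 3 or x = (-7 - sqrt(46)) / 3


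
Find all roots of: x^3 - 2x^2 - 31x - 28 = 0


Let p(x) = x^3 - 2x^2 - 31x - 28. By the rational root theorem (leading coefficient 1), any rational root is an integer divisor of 28: try ±1, ±2, ... in turn.
Test x = 1: value = -60 ≠ 0.
Test x = -1: value = 0 ✓, so (x + 1) is a factor.
Synthetic division by (x + 1): bring down 1; 1(-1) - 2 = -3; (-3)(-1) - 31 = -28; (-28)(-1) - 28 = 0 → quotient x^2 - 3x - 28, remainder 0.
Solve the quadratic x^2 - 3x - 28 = 0: discriminant = (-3)^2 - 4(1)(-28) = 9 + 112 = 121.
sqrt(121) = 11, so x = (3 ± 11)/2: x = 7 or x = -4.
Collecting all roots found:

x = -4, x = -1, x = 7


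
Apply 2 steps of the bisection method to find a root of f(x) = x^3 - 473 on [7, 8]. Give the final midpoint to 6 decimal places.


f(x) = x^3 - 473
f(7) = -130 < 0
f(8) = 39 > 0

Step 1: midpoint = (7.000000 + 8.000000)/2 = 7.500000
  f(7.500000) = -51.125000
  f(mid) < 0, so root is in [7.500000, 8.000000]

Step 2: midpoint = (7.500000 + 8.000000)/2 = 7.750000
  f(7.750000) = -7.515625
  f(mid) < 0, so root is in [7.750000, 8.000000]

midpoint = 7.750000


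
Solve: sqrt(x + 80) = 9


Square both sides: x + 80 = 9^2 = 81
x = 81 - 80 = 1
x = 1
Check: sqrt(1*1 + 80) = sqrt(81) = 9 ✓

x = 1


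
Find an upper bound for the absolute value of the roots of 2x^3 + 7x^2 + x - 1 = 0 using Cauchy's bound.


Cauchy's bound: all roots r satisfy |r| <= 1 + max(|a_i/a_n|) for i = 0,...,n-1
where a_n is the leading coefficient.

Coefficients: [2, 7, 1, -1]
Leading coefficient a_n = 2
Ratios |a_i/a_n|: 7/2, 1/2, 1/2
Maximum ratio: 7/2
Cauchy's bound: |r| <= 1 + 7/2 = 9/2

Upper bound = 9/2


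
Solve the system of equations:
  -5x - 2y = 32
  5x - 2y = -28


Using Cramer's rule:
Determinant D = (-5)(-2) - (5)(-2) = 10 + 10 = 20
Dx = (32)(-2) - (-28)(-2) = -64 - 56 = -120
Dy = (-5)(-28) - (5)(32) = 140 - 160 = -20
x = Dx/D = -120/20 = -6
y = Dy/D = -20/20 = -1

x = -6, y = -1


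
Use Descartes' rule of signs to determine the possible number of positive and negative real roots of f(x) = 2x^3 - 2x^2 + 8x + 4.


Descartes' rule of signs:

For positive roots, count sign changes in f(x) = 2x^3 - 2x^2 + 8x + 4:
Signs of coefficients: +, -, +, +
Number of sign changes: 2
Possible positive real roots: 2, 0

For negative roots, examine f(-x) = -2x^3 - 2x^2 - 8x + 4:
Signs of coefficients: -, -, -, +
Number of sign changes: 1
Possible negative real roots: 1

Positive roots: 2 or 0; Negative roots: 1


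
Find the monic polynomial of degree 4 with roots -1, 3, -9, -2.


A monic polynomial with roots -1, 3, -9, -2 is:
p(x) = (x + 1)(x - 3)(x + 9)(x + 2)
After multiplying by (x + 1): x + 1
After multiplying by (x - 3): x^2 - 2x - 3
After multiplying by (x + 9): x^3 + 7x^2 - 21x - 27
After multiplying by (x + 2): x^4 + 9x^3 - 7x^2 - 69x - 54

x^4 + 9x^3 - 7x^2 - 69x - 54


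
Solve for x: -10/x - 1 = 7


Subtract -1 from both sides: -10/x = 8
Multiply both sides by x: -10 = 8 * x
Divide by 8: x = -5/4

x = -5/4


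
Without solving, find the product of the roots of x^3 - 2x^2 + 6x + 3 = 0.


By Vieta's formulas for x^3 + bx^2 + cx + d = 0:
  r1 + r2 + r3 = -b/a = 2
  r1*r2 + r1*r3 + r2*r3 = c/a = 6
  r1*r2*r3 = -d/a = -3


Product = -3


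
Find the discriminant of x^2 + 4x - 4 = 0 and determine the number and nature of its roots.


For ax^2 + bx + c = 0, discriminant D = b^2 - 4ac
Here a = 1, b = 4, c = -4
D = (4)^2 - 4(1)(-4) = 16 + 16 = 32

D = 32 > 0 but not a perfect square
The equation has 2 distinct real irrational roots.

Discriminant = 32, 2 distinct real irrational roots


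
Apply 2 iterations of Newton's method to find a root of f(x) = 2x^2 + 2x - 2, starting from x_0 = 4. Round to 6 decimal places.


Newton's method: x_(n+1) = x_n - f(x_n)/f'(x_n)
f(x) = 2x^2 + 2x - 2
f'(x) = 4x + 2

Iteration 1:
  f(4.000000) = 38.000000
  f'(4.000000) = 18.000000
  x_1 = 4.000000 - (38.000000)/(18.000000) = 1.888889

Iteration 2:
  f(1.888889) = 8.913580
  f'(1.888889) = 9.555556
  x_2 = 1.888889 - (8.913580)/(9.555556) = 0.956072

x_2 = 0.956072


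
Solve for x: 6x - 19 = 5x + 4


Starting with: 6x - 19 = 5x + 4
Move all x terms to left: (6 - 5)x = 4 + 19
Simplify: x = 23
Divide both sides by 1: x = 23

x = 23


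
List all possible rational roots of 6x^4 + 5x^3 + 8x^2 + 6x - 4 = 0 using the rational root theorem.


Rational root theorem: possible roots are ±p/q where:
  p divides the constant term (-4): p ∈ {1, 2, 4}
  q divides the leading coefficient (6): q ∈ {1, 2, 3, 6}

All possible rational roots: -4, -2, -4/3, -1, -2/3, -1/2, -1/3, -1/6, 1/6, 1/3, 1/2, 2/3, 1, 4/3, 2, 4

-4, -2, -4/3, -1, -2/3, -1/2, -1/3, -1/6, 1/6, 1/3, 1/2, 2/3, 1, 4/3, 2, 4


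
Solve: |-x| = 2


An absolute value equation |expr| = 2 gives two cases:
Case 1: -x = 2
  -x = 2, so x = -2
Case 2: -x = -2
  -x = -2, so x = 2

x = -2, x = 2


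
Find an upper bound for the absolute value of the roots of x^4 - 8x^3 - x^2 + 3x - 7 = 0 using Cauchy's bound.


Cauchy's bound: all roots r satisfy |r| <= 1 + max(|a_i/a_n|) for i = 0,...,n-1
where a_n is the leading coefficient.

Coefficients: [1, -8, -1, 3, -7]
Leading coefficient a_n = 1
Ratios |a_i/a_n|: 8, 1, 3, 7
Maximum ratio: 8
Cauchy's bound: |r| <= 1 + 8 = 9

Upper bound = 9


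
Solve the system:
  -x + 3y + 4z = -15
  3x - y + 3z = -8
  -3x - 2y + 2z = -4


Using Cramer's rule. Expand each determinant along the first row.
D  = (-1)*[(-1)*2 - 3*(-2)] - 3*[3*2 - 3*(-3)] + 4*[3*(-2) - (-1)*(-3)]
  = (-1)*(4) - 3*(15) + 4*(-9) = -85
Dx = (-15)*[(-1)*2 - 3*(-2)] - 3*[(-8)*2 - 3*(-4)] + 4*[(-8)*(-2) - (-1)*(-4)]
  = (-15)*(4) - 3*(-4) + 4*(12) = 0
Dy = (-1)*[(-8)*2 - 3*(-4)] - (-15)*[3*2 - 3*(-3)] + 4*[3*(-4) - (-8)*(-3)]
  = (-1)*(-4) - (-15)*(15) + 4*(-36) = 85
Dz = (-1)*[(-1)*(-4) - (-8)*(-2)] - 3*[3*(-4) - (-8)*(-3)] + (-15)*[3*(-2) - (-1)*(-3)]
  = (-1)*(-12) - 3*(-36) + (-15)*(-9) = 255
x = Dx/D = 0/-85 = 0, y = Dy/D = 85/-85 = -1, z = Dz/D = 255/-85 = -3
Check eq1: (-1)(0) + (3)(-1) + (4)(-3) = -15 = -15 ✓
Check eq2: (3)(0) + (-1)(-1) + (3)(-3) = -8 = -8 ✓
Check eq3: (-3)(0) + (-2)(-1) + (2)(-3) = -4 = -4 ✓

x = 0, y = -1, z = -3


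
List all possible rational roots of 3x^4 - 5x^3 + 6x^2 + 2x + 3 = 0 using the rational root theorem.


Rational root theorem: possible roots are ±p/q where:
  p divides the constant term (3): p ∈ {1, 3}
  q divides the leading coefficient (3): q ∈ {1, 3}

All possible rational roots: -3, -1, -1/3, 1/3, 1, 3

-3, -1, -1/3, 1/3, 1, 3


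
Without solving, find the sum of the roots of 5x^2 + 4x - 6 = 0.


By Vieta's formulas for ax^2 + bx + c = 0:
  Sum of roots = -b/a
  Product of roots = c/a

Here a = 5, b = 4, c = -6
Sum = -(4)/5 = -4/5
Product = -6/5 = -6/5

Sum = -4/5


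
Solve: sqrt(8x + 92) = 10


Square both sides: 8x + 92 = 10^2 = 100
8x = 100 - 92 = 8
x = 1
Check: sqrt(8*1 + 92) = sqrt(100) = 10 ✓

x = 1


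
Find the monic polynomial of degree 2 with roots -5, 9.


A monic polynomial with roots -5, 9 is:
p(x) = (x + 5)(x - 9)
After multiplying by (x + 5): x + 5
After multiplying by (x - 9): x^2 - 4x - 45

x^2 - 4x - 45


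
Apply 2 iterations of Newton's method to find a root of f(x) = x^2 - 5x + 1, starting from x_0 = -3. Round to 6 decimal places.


Newton's method: x_(n+1) = x_n - f(x_n)/f'(x_n)
f(x) = x^2 - 5x + 1
f'(x) = 2x - 5

Iteration 1:
  f(-3.000000) = 25.000000
  f'(-3.000000) = -11.000000
  x_1 = -3.000000 - (25.000000)/(-11.000000) = -0.727273

Iteration 2:
  f(-0.727273) = 5.165289
  f'(-0.727273) = -6.454545
  x_2 = -0.727273 - (5.165289)/(-6.454545) = 0.072983

x_2 = 0.072983


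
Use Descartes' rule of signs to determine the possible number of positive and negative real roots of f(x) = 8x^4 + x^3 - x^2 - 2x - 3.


Descartes' rule of signs:

For positive roots, count sign changes in f(x) = 8x^4 + x^3 - x^2 - 2x - 3:
Signs of coefficients: +, +, -, -, -
Number of sign changes: 1
Possible positive real roots: 1

For negative roots, examine f(-x) = 8x^4 - x^3 - x^2 + 2x - 3:
Signs of coefficients: +, -, -, +, -
Number of sign changes: 3
Possible negative real roots: 3, 1

Positive roots: 1; Negative roots: 3 or 1


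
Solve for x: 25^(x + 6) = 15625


Express both sides with the same base.
15625 = 25^3
Since the bases match, equate exponents: x + 6 = 3
So x = 3 - (6) = -3

x = -3


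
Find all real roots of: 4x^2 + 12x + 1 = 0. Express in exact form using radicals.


Using the quadratic formula: x = (-b ± sqrt(b^2 - 4ac)) / (2a)
Here a = 4, b = 12, c = 1
Discriminant = b^2 - 4ac = 12^2 - 4(4)(1) = 144 - 16 = 128
Since discriminant = 128 > 0, there are two real roots.
x = (-12 ± 8*sqrt(2)) / 8
Simplifying: x = (-3 ± 2*sqrt(2)) / 2
Numerically: x ≈ -0.0858 or x ≈ -2.9142

x = (-3 + 2*sqrt(2)) / 2 or x = (-3 - 2*sqrt(2)) / 2


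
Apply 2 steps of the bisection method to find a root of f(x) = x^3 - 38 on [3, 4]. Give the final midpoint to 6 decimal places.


f(x) = x^3 - 38
f(3) = -11 < 0
f(4) = 26 > 0

Step 1: midpoint = (3.000000 + 4.000000)/2 = 3.500000
  f(3.500000) = 4.875000
  f(mid) > 0, so root is in [3.000000, 3.500000]

Step 2: midpoint = (3.000000 + 3.500000)/2 = 3.250000
  f(3.250000) = -3.671875
  f(mid) < 0, so root is in [3.250000, 3.500000]

midpoint = 3.250000


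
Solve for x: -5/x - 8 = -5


Subtract -8 from both sides: -5/x = 3
Multiply both sides by x: -5 = 3 * x
Divide by 3: x = -5/3

x = -5/3


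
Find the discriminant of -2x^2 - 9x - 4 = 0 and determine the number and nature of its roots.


For ax^2 + bx + c = 0, discriminant D = b^2 - 4ac
Here a = -2, b = -9, c = -4
D = (-9)^2 - 4(-2)(-4) = 81 - 32 = 49

D = 49 > 0 and is a perfect square (sqrt = 7)
The equation has 2 distinct real rational roots.

Discriminant = 49, 2 distinct real rational roots


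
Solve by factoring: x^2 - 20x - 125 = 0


We need two numbers that multiply to -125 and add to -20.
Those numbers are -25 and 5 (since (-25) * 5 = -125 and (-25) + 5 = -20).
So x^2 - 20x - 125 = (x - 25)(x + 5) = 0
Setting each factor to zero: x = 25 or x = -5

x = -5, x = 25


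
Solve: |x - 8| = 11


An absolute value equation |expr| = 11 gives two cases:
Case 1: x - 8 = 11
  x = 19, so x = 19
Case 2: x - 8 = -11
  x = -3, so x = -3

x = -3, x = 19


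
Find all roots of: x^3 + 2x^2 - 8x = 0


The constant term is 0, so x = 0 is a root. Factor out x:
  x^2 + 2x - 8 = 0
Solve the quadratic x^2 + 2x - 8 = 0: discriminant = 2^2 - 4(1)(-8) = 4 + 32 = 36.
sqrt(36) = 6, so x = (-2 ± 6)/2: x = 2 or x = -4.
Collecting all roots found:

x = -4, x = 0, x = 2


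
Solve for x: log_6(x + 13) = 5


Convert to exponential form: x + 13 = 6^5 = 7776
x = 7776 - 13 = 7763
Check: log_6(7763 + 13) = log_6(7776) = log_6(7776) = 5 ✓

x = 7763


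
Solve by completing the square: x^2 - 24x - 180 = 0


Start: x^2 - 24x - 180 = 0
Move constant: x^2 - 24x = 180
Half of -24 is -12, squared is 144
Add 144 to both sides: x^2 - 24x + 144 = 324
(x - 12)^2 = 324
x - 12 = ±18
x = 12 + 18 = 30 or x = 12 - 18 = -6

x = -6, x = 30


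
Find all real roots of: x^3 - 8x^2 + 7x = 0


The constant term is 0, so x = 0 is a root. Factor out x:
  x(x^2 - 8x + 7) = 0
Solve the quadratic x^2 - 8x + 7 = 0: discriminant = (-8)^2 - 4(1)(7) = 64 - 28 = 36.
sqrt(36) = 6, so x = (8 ± 6)/2: x = 7 or x = 1.

x = 0, x = 1, x = 7


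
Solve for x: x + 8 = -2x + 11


Starting with: x + 8 = -2x + 11
Move all x terms to left: (1 + 2)x = 11 - 8
Simplify: 3x = 3
Divide both sides by 3: x = 1

x = 1


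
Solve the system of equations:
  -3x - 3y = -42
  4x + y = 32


Using Cramer's rule:
Determinant D = (-3)(1) - (4)(-3) = -3 + 12 = 9
Dx = (-42)(1) - (32)(-3) = -42 + 96 = 54
Dy = (-3)(32) - (4)(-42) = -96 + 168 = 72
x = Dx/D = 54/9 = 6
y = Dy/D = 72/9 = 8

x = 6, y = 8


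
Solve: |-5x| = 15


An absolute value equation |expr| = 15 gives two cases:
Case 1: -5x = 15
  -5x = 15, so x = -3
Case 2: -5x = -15
  -5x = -15, so x = 3

x = -3, x = 3


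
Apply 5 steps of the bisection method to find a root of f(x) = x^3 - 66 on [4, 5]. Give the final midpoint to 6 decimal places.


f(x) = x^3 - 66
f(4) = -2 < 0
f(5) = 59 > 0

Step 1: midpoint = (4.000000 + 5.000000)/2 = 4.500000
  f(4.500000) = 25.125000
  f(mid) > 0, so root is in [4.000000, 4.500000]

Step 2: midpoint = (4.000000 + 4.500000)/2 = 4.250000
  f(4.250000) = 10.765625
  f(mid) > 0, so root is in [4.000000, 4.250000]

Step 3: midpoint = (4.000000 + 4.250000)/2 = 4.125000
  f(4.125000) = 4.189453
  f(mid) > 0, so root is in [4.000000, 4.125000]

Step 4: midpoint = (4.000000 + 4.125000)/2 = 4.062500
  f(4.062500) = 1.047119
  f(mid) > 0, so root is in [4.000000, 4.062500]

Step 5: midpoint = (4.000000 + 4.062500)/2 = 4.031250
  f(4.031250) = -0.488251
  f(mid) < 0, so root is in [4.031250, 4.062500]

midpoint = 4.031250


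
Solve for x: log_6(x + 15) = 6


Convert to exponential form: x + 15 = 6^6 = 46656
x = 46656 - 15 = 46641
Check: log_6(46641 + 15) = log_6(46656) = log_6(46656) = 6 ✓

x = 46641


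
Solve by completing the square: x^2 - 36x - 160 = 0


Start: x^2 - 36x - 160 = 0
Move constant: x^2 - 36x = 160
Half of -36 is -18, squared is 324
Add 324 to both sides: x^2 - 36x + 324 = 484
(x - 18)^2 = 484
x - 18 = ±22
x = 18 + 22 = 40 or x = 18 - 22 = -4

x = -4, x = 40


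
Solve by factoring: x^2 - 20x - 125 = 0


We need two numbers that multiply to -125 and add to -20.
Those numbers are 5 and -25 (since 5 * (-25) = -125 and 5 + (-25) = -20).
So x^2 - 20x - 125 = (x + 5)(x - 25) = 0
Setting each factor to zero: x = -5 or x = 25

x = -5, x = 25


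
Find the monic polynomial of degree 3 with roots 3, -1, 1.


A monic polynomial with roots 3, -1, 1 is:
p(x) = (x - 3)(x + 1)(x - 1)
After multiplying by (x - 3): x - 3
After multiplying by (x + 1): x^2 - 2x - 3
After multiplying by (x - 1): x^3 - 3x^2 - x + 3

x^3 - 3x^2 - x + 3


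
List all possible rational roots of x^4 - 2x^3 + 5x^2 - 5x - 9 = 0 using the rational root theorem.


Rational root theorem: possible roots are ±p/q where:
  p divides the constant term (-9): p ∈ {1, 3, 9}
  q divides the leading coefficient (1): q ∈ {1}

All possible rational roots: -9, -3, -1, 1, 3, 9

-9, -3, -1, 1, 3, 9


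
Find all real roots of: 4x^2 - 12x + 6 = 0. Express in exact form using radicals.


Using the quadratic formula: x = (-b ± sqrt(b^2 - 4ac)) / (2a)
Here a = 4, b = -12, c = 6
Discriminant = b^2 - 4ac = (-12)^2 - 4(4)(6) = 144 - 96 = 48
Since discriminant = 48 > 0, there are two real roots.
x = (12 ± 4*sqrt(3)) / 8
Simplifying: x = (3 ± sqrt(3)) / 2
Numerically: x ≈ 2.3660 or x ≈ 0.6340

x = (3 + sqrt(3)) / 2 or x = (3 - sqrt(3)) / 2


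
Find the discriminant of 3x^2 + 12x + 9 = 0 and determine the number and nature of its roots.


For ax^2 + bx + c = 0, discriminant D = b^2 - 4ac
Here a = 3, b = 12, c = 9
D = (12)^2 - 4(3)(9) = 144 - 108 = 36

D = 36 > 0 and is a perfect square (sqrt = 6)
The equation has 2 distinct real rational roots.

Discriminant = 36, 2 distinct real rational roots


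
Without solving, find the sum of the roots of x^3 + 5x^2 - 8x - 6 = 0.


By Vieta's formulas for x^3 + bx^2 + cx + d = 0:
  r1 + r2 + r3 = -b/a = -5
  r1*r2 + r1*r3 + r2*r3 = c/a = -8
  r1*r2*r3 = -d/a = 6


Sum = -5


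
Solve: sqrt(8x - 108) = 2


Square both sides: 8x - 108 = 2^2 = 4
8x = 4 + 108 = 112
x = 14
Check: sqrt(8*14 - 108) = sqrt(4) = 2 ✓

x = 14


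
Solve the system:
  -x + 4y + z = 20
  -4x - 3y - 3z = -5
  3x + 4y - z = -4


Using Cramer's rule. Expand each determinant along the first row.
D  = (-1)*[(-3)*(-1) - (-3)*4] - 4*[(-4)*(-1) - (-3)*3] + 1*[(-4)*4 - (-3)*3]
  = (-1)*(15) - 4*(13) + 1*(-7) = -74
Dx = 20*[(-3)*(-1) - (-3)*4] - 4*[(-5)*(-1) - (-3)*(-4)] + 1*[(-5)*4 - (-3)*(-4)]
  = 20*(15) - 4*(-7) + 1*(-32) = 296
Dy = (-1)*[(-5)*(-1) - (-3)*(-4)] - 20*[(-4)*(-1) - (-3)*3] + 1*[(-4)*(-4) - (-5)*3]
  = (-1)*(-7) - 20*(13) + 1*(31) = -222
Dz = (-1)*[(-3)*(-4) - (-5)*4] - 4*[(-4)*(-4) - (-5)*3] + 20*[(-4)*4 - (-3)*3]
  = (-1)*(32) - 4*(31) + 20*(-7) = -296
x = Dx/D = 296/-74 = -4, y = Dy/D = -222/-74 = 3, z = Dz/D = -296/-74 = 4
Check eq1: (-1)(-4) + (4)(3) + (1)(4) = 20 = 20 ✓
Check eq2: (-4)(-4) + (-3)(3) + (-3)(4) = -5 = -5 ✓
Check eq3: (3)(-4) + (4)(3) + (-1)(4) = -4 = -4 ✓

x = -4, y = 3, z = 4


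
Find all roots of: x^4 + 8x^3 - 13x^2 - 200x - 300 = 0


Let p(x) = x^4 + 8x^3 - 13x^2 - 200x - 300. By the rational root theorem (leading coefficient 1), any rational root is an integer divisor of 300: try ±1, ±2, ... in turn.
Test x = 1: value = -504 ≠ 0.
Test x = -1: value = -120 ≠ 0.
Test x = 2: value = -672 ≠ 0.
Test x = -2: value = 0 ✓, so (x + 2) is a factor.
Synthetic division by (x + 2): bring down 1; 1(-2) + 8 = 6; 6(-2) - 13 = -25; (-25)(-2) - 200 = -150; (-150)(-2) - 300 = 0 → quotient x^3 + 6x^2 - 25x - 150, remainder 0.
Continue with the quotient x^3 + 6x^2 - 25x - 150 (candidates must divide 150; re-test x = -2 first in case it repeats).
Test x = -2: value = -84 ≠ 0.
Test x = 3: value = -144 ≠ 0.
Test x = -3: value = -48 ≠ 0.
Test x = 5: value = 0 ✓, so (x - 5) is a factor.
Synthetic division by (x - 5): bring down 1; 1(5) + 6 = 11; 11(5) - 25 = 30; 30(5) - 150 = 0 → quotient x^2 + 11x + 30, remainder 0.
Solve the quadratic x^2 + 11x + 30 = 0: discriminant = 11^2 - 4(1)(30) = 121 - 120 = 1.
sqrt(1) = 1, so x = (-11 ± 1)/2: x = -5 or x = -6.
Collecting all roots found:

x = -6, x = -5, x = -2, x = 5


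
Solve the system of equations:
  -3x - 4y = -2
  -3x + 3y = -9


Using Cramer's rule:
Determinant D = (-3)(3) - (-3)(-4) = -9 - 12 = -21
Dx = (-2)(3) - (-9)(-4) = -6 - 36 = -42
Dy = (-3)(-9) - (-3)(-2) = 27 - 6 = 21
x = Dx/D = -42/-21 = 2
y = Dy/D = 21/-21 = -1

x = 2, y = -1


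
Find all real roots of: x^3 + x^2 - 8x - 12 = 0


Let p(x) = x^3 + x^2 - 8x - 12. By the rational root theorem (leading coefficient 1), any rational root is an integer divisor of 12: try ±1, ±2, ... in turn.
Test x = 1: value = -18 ≠ 0.
Test x = -1: value = -4 ≠ 0.
Test x = 2: value = -16 ≠ 0.
Test x = -2: value = 0 ✓, so (x + 2) is a factor.
Synthetic division by (x + 2): bring down 1; 1(-2) + 1 = -1; (-1)(-2) - 8 = -6; (-6)(-2) - 12 = 0 → quotient x^2 - x - 6, remainder 0.
Solve the quadratic x^2 - x - 6 = 0: discriminant = (-1)^2 - 4(1)(-6) = 1 + 24 = 25.
sqrt(25) = 5, so x = (1 ± 5)/2: x = 3 or x = -2.

x = -2 (multiplicity 2), x = 3


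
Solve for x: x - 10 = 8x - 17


Starting with: x - 10 = 8x - 17
Move all x terms to left: (1 - 8)x = -17 + 10
Simplify: -7x = -7
Divide both sides by -7: x = 1

x = 1


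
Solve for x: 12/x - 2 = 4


Subtract -2 from both sides: 12/x = 6
Multiply both sides by x: 12 = 6 * x
Divide by 6: x = 2

x = 2


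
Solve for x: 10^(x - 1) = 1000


Express both sides with the same base.
1000 = 10^3
Since the bases match, equate exponents: x - 1 = 3
So x = 3 - (-1) = 4

x = 4


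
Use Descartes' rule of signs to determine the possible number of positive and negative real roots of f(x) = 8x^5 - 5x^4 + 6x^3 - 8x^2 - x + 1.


Descartes' rule of signs:

For positive roots, count sign changes in f(x) = 8x^5 - 5x^4 + 6x^3 - 8x^2 - x + 1:
Signs of coefficients: +, -, +, -, -, +
Number of sign changes: 4
Possible positive real roots: 4, 2, 0

For negative roots, examine f(-x) = -8x^5 - 5x^4 - 6x^3 - 8x^2 + x + 1:
Signs of coefficients: -, -, -, -, +, +
Number of sign changes: 1
Possible negative real roots: 1

Positive roots: 4 or 2 or 0; Negative roots: 1


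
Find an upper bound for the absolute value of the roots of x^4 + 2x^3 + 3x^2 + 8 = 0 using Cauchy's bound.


Cauchy's bound: all roots r satisfy |r| <= 1 + max(|a_i/a_n|) for i = 0,...,n-1
where a_n is the leading coefficient.

Coefficients: [1, 2, 3, 0, 8]
Leading coefficient a_n = 1
Ratios |a_i/a_n|: 2, 3, 0, 8
Maximum ratio: 8
Cauchy's bound: |r| <= 1 + 8 = 9

Upper bound = 9


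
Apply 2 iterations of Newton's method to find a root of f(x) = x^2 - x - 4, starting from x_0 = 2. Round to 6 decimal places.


Newton's method: x_(n+1) = x_n - f(x_n)/f'(x_n)
f(x) = x^2 - x - 4
f'(x) = 2x - 1

Iteration 1:
  f(2.000000) = -2.000000
  f'(2.000000) = 3.000000
  x_1 = 2.000000 - (-2.000000)/(3.000000) = 2.666667

Iteration 2:
  f(2.666667) = 0.444444
  f'(2.666667) = 4.333333
  x_2 = 2.666667 - (0.444444)/(4.333333) = 2.564103

x_2 = 2.564103


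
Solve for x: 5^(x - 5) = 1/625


Express both sides with the same base.
1/625 = 5^(-4)
Since the bases match, equate exponents: x - 5 = -4
So x = -4 - (-5) = 1

x = 1


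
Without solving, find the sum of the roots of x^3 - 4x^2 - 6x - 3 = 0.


By Vieta's formulas for x^3 + bx^2 + cx + d = 0:
  r1 + r2 + r3 = -b/a = 4
  r1*r2 + r1*r3 + r2*r3 = c/a = -6
  r1*r2*r3 = -d/a = 3


Sum = 4


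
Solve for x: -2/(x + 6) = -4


Multiply both sides by (x + 6): -2 = -4(x + 6)
Distribute: -2 = -4x - 24
-4x = -2 + 24 = 22
x = -11/2

x = -11/2


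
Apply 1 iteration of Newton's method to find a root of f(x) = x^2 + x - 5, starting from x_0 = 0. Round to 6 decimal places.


Newton's method: x_(n+1) = x_n - f(x_n)/f'(x_n)
f(x) = x^2 + x - 5
f'(x) = 2x + 1

Iteration 1:
  f(0.000000) = -5.000000
  f'(0.000000) = 1.000000
  x_1 = 0.000000 - (-5.000000)/(1.000000) = 5.000000

x_1 = 5.000000


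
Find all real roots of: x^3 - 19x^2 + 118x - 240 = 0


Let p(x) = x^3 - 19x^2 + 118x - 240. By the rational root theorem (leading coefficient 1), any rational root is an integer divisor of 240: try ±1, ±2, ... in turn.
Test x = 1: value = -140 ≠ 0.
Test x = -1: value = -378 ≠ 0.
Test x = 2: value = -72 ≠ 0.
Test x = -2: value = -560 ≠ 0.
Test x = 3: value = -30 ≠ 0.
Test x = -3: value = -792 ≠ 0.
Test x = 4: value = -8 ≠ 0.
Test x = -4: value = -1080 ≠ 0.
Test x = 5: value = 0 ✓, so (x - 5) is a factor.
Synthetic division by (x - 5): bring down 1; 1(5) - 19 = -14; (-14)(5) + 118 = 48; 48(5) - 240 = 0 → quotient x^2 - 14x + 48, remainder 0.
Solve the quadratic x^2 - 14x + 48 = 0: discriminant = (-14)^2 - 4(1)(48) = 196 - 192 = 4.
sqrt(4) = 2, so x = (14 ± 2)/2: x = 8 or x = 6.

x = 5, x = 6, x = 8


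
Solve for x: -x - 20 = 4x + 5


Starting with: -x - 20 = 4x + 5
Move all x terms to left: (-1 - 4)x = 5 + 20
Simplify: -5x = 25
Divide both sides by -5: x = -5

x = -5


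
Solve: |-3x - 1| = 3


An absolute value equation |expr| = 3 gives two cases:
Case 1: -3x - 1 = 3
  -3x = 4, so x = -4/3
Case 2: -3x - 1 = -3
  -3x = -2, so x = 2/3

x = -4/3, x = 2/3


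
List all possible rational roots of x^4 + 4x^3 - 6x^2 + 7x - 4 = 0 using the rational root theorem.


Rational root theorem: possible roots are ±p/q where:
  p divides the constant term (-4): p ∈ {1, 2, 4}
  q divides the leading coefficient (1): q ∈ {1}

All possible rational roots: -4, -2, -1, 1, 2, 4

-4, -2, -1, 1, 2, 4


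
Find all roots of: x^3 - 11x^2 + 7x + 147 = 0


Let p(x) = x^3 - 11x^2 + 7x + 147. By the rational root theorem (leading coefficient 1), any rational root is an integer divisor of 147: try ±1, ±2, ... in turn.
Test x = 1: value = 144 ≠ 0.
Test x = -1: value = 128 ≠ 0.
Test x = 3: value = 96 ≠ 0.
Test x = -3: value = 0 ✓, so (x + 3) is a factor.
Synthetic division by (x + 3): bring down 1; 1(-3) - 11 = -14; (-14)(-3) + 7 = 49; 49(-3) + 147 = 0 → quotient x^2 - 14x + 49, remainder 0.
Solve the quadratic x^2 - 14x + 49 = 0: discriminant = (-14)^2 - 4(1)(49) = 196 - 196 = 0.
Discriminant = 0, so a double root: x = 14/2 = 7.
Collecting all roots found:

x = -3, x = 7 (multiplicity 2)


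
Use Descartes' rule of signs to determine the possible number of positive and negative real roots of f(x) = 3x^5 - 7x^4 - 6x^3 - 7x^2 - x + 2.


Descartes' rule of signs:

For positive roots, count sign changes in f(x) = 3x^5 - 7x^4 - 6x^3 - 7x^2 - x + 2:
Signs of coefficients: +, -, -, -, -, +
Number of sign changes: 2
Possible positive real roots: 2, 0

For negative roots, examine f(-x) = -3x^5 - 7x^4 + 6x^3 - 7x^2 + x + 2:
Signs of coefficients: -, -, +, -, +, +
Number of sign changes: 3
Possible negative real roots: 3, 1

Positive roots: 2 or 0; Negative roots: 3 or 1


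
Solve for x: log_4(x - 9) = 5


Convert to exponential form: x - 9 = 4^5 = 1024
x = 1024 + 9 = 1033
Check: log_4(1033 - 9) = log_4(1024) = log_4(1024) = 5 ✓

x = 1033


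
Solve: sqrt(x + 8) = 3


Square both sides: x + 8 = 3^2 = 9
x = 9 - 8 = 1
x = 1
Check: sqrt(1*1 + 8) = sqrt(9) = 3 ✓

x = 1


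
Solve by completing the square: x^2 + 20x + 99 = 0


Start: x^2 + 20x + 99 = 0
Move constant: x^2 + 20x = -99
Half of 20 is 10, squared is 100
Add 100 to both sides: x^2 + 20x + 100 = 1
(x + 10)^2 = 1
x + 10 = ±1
x = -10 + 1 = -9 or x = -10 - 1 = -11

x = -11, x = -9


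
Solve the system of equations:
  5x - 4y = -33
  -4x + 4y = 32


Using Cramer's rule:
Determinant D = (5)(4) - (-4)(-4) = 20 - 16 = 4
Dx = (-33)(4) - (32)(-4) = -132 + 128 = -4
Dy = (5)(32) - (-4)(-33) = 160 - 132 = 28
x = Dx/D = -4/4 = -1
y = Dy/D = 28/4 = 7

x = -1, y = 7


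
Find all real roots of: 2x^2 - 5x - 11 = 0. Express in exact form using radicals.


Using the quadratic formula: x = (-b ± sqrt(b^2 - 4ac)) / (2a)
Here a = 2, b = -5, c = -11
Discriminant = b^2 - 4ac = (-5)^2 - 4(2)(-11) = 25 + 88 = 113
Since discriminant = 113 > 0, there are two real roots.
x = (5 ± sqrt(113)) / 4
Numerically: x ≈ 3.9075 or x ≈ -1.4075

x = (5 + sqrt(113)) / 4 or x = (5 - sqrt(113)) / 4


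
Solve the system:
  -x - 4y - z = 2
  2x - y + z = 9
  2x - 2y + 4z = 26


Using Cramer's rule. Expand each determinant along the first row.
D  = (-1)*[(-1)*4 - 1*(-2)] - (-4)*[2*4 - 1*2] + (-1)*[2*(-2) - (-1)*2]
  = (-1)*(-2) - (-4)*(6) + (-1)*(-2) = 28
Dx = 2*[(-1)*4 - 1*(-2)] - (-4)*[9*4 - 1*26] + (-1)*[9*(-2) - (-1)*26]
  = 2*(-2) - (-4)*(10) + (-1)*(8) = 28
Dy = (-1)*[9*4 - 1*26] - 2*[2*4 - 1*2] + (-1)*[2*26 - 9*2]
  = (-1)*(10) - 2*(6) + (-1)*(34) = -56
Dz = (-1)*[(-1)*26 - 9*(-2)] - (-4)*[2*26 - 9*2] + 2*[2*(-2) - (-1)*2]
  = (-1)*(-8) - (-4)*(34) + 2*(-2) = 140
x = Dx/D = 28/28 = 1, y = Dy/D = -56/28 = -2, z = Dz/D = 140/28 = 5
Check eq1: (-1)(1) + (-4)(-2) + (-1)(5) = 2 = 2 ✓
Check eq2: (2)(1) + (-1)(-2) + (1)(5) = 9 = 9 ✓
Check eq3: (2)(1) + (-2)(-2) + (4)(5) = 26 = 26 ✓

x = 1, y = -2, z = 5


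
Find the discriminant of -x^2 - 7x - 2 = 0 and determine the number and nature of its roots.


For ax^2 + bx + c = 0, discriminant D = b^2 - 4ac
Here a = -1, b = -7, c = -2
D = (-7)^2 - 4(-1)(-2) = 49 - 8 = 41

D = 41 > 0 but not a perfect square
The equation has 2 distinct real irrational roots.

Discriminant = 41, 2 distinct real irrational roots


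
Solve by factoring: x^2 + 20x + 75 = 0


We need two numbers that multiply to 75 and add to 20.
Those numbers are 5 and 15 (since 5 * 15 = 75 and 5 + 15 = 20).
So x^2 + 20x + 75 = (x + 5)(x + 15) = 0
Setting each factor to zero: x = -5 or x = -15

x = -15, x = -5


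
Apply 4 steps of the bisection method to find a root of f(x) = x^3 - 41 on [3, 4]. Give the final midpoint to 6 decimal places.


f(x) = x^3 - 41
f(3) = -14 < 0
f(4) = 23 > 0

Step 1: midpoint = (3.000000 + 4.000000)/2 = 3.500000
  f(3.500000) = 1.875000
  f(mid) > 0, so root is in [3.000000, 3.500000]

Step 2: midpoint = (3.000000 + 3.500000)/2 = 3.250000
  f(3.250000) = -6.671875
  f(mid) < 0, so root is in [3.250000, 3.500000]

Step 3: midpoint = (3.250000 + 3.500000)/2 = 3.375000
  f(3.375000) = -2.556641
  f(mid) < 0, so root is in [3.375000, 3.500000]

Step 4: midpoint = (3.375000 + 3.500000)/2 = 3.437500
  f(3.437500) = -0.381104
  f(mid) < 0, so root is in [3.437500, 3.500000]

midpoint = 3.437500


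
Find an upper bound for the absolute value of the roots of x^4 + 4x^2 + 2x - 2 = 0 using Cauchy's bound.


Cauchy's bound: all roots r satisfy |r| <= 1 + max(|a_i/a_n|) for i = 0,...,n-1
where a_n is the leading coefficient.

Coefficients: [1, 0, 4, 2, -2]
Leading coefficient a_n = 1
Ratios |a_i/a_n|: 0, 4, 2, 2
Maximum ratio: 4
Cauchy's bound: |r| <= 1 + 4 = 5

Upper bound = 5


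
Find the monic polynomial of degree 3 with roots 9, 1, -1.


A monic polynomial with roots 9, 1, -1 is:
p(x) = (x - 9)(x - 1)(x + 1)
After multiplying by (x - 9): x - 9
After multiplying by (x - 1): x^2 - 10x + 9
After multiplying by (x + 1): x^3 - 9x^2 - x + 9

x^3 - 9x^2 - x + 9


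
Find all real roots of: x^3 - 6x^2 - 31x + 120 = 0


Let p(x) = x^3 - 6x^2 - 31x + 120. By the rational root theorem (leading coefficient 1), any rational root is an integer divisor of 120: try ±1, ±2, ... in turn.
Test x = 1: value = 84 ≠ 0.
Test x = -1: value = 144 ≠ 0.
Test x = 2: value = 42 ≠ 0.
Test x = -2: value = 150 ≠ 0.
Test x = 3: value = 0 ✓, so (x - 3) is a factor.
Synthetic division by (x - 3): bring down 1; 1(3) - 6 = -3; (-3)(3) - 31 = -40; (-40)(3) + 120 = 0 → quotient x^2 - 3x - 40, remainder 0.
Solve the quadratic x^2 - 3x - 40 = 0: discriminant = (-3)^2 - 4(1)(-40) = 9 + 160 = 169.
sqrt(169) = 13, so x = (3 ± 13)/2: x = 8 or x = -5.

x = -5, x = 3, x = 8


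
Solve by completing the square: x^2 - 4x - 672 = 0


Start: x^2 - 4x - 672 = 0
Move constant: x^2 - 4x = 672
Half of -4 is -2, squared is 4
Add 4 to both sides: x^2 - 4x + 4 = 676
(x - 2)^2 = 676
x - 2 = ±26
x = 2 + 26 = 28 or x = 2 - 26 = -24

x = -24, x = 28


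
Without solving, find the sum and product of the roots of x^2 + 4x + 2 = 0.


By Vieta's formulas for ax^2 + bx + c = 0:
  Sum of roots = -b/a
  Product of roots = c/a

Here a = 1, b = 4, c = 2
Sum = -(4)/1 = -4
Product = 2/1 = 2

Sum = -4, Product = 2


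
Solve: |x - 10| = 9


An absolute value equation |expr| = 9 gives two cases:
Case 1: x - 10 = 9
  x = 19, so x = 19
Case 2: x - 10 = -9
  x = 1, so x = 1

x = 1, x = 19


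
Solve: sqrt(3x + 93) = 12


Square both sides: 3x + 93 = 12^2 = 144
3x = 144 - 93 = 51
x = 17
Check: sqrt(3*17 + 93) = sqrt(144) = 12 ✓

x = 17


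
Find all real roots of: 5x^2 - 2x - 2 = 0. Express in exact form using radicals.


Using the quadratic formula: x = (-b ± sqrt(b^2 - 4ac)) / (2a)
Here a = 5, b = -2, c = -2
Discriminant = b^2 - 4ac = (-2)^2 - 4(5)(-2) = 4 + 40 = 44
Since discriminant = 44 > 0, there are two real roots.
x = (2 ± 2*sqrt(11)) / 10
Simplifying: x = (1 ± sqrt(11)) / 5
Numerically: x ≈ 0.8633 or x ≈ -0.4633

x = (1 + sqrt(11)) / 5 or x = (1 - sqrt(11)) / 5


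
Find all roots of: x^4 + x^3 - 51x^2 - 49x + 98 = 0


Let p(x) = x^4 + x^3 - 51x^2 - 49x + 98. By the rational root theorem (leading coefficient 1), any rational root is an integer divisor of 98: try ±1, ±2, ... in turn.
Test x = 1: value = 0 ✓, so (x - 1) is a factor.
Synthetic division by (x - 1): bring down 1; 1(1) + 1 = 2; 2(1) - 51 = -49; (-49)(1) - 49 = -98; (-98)(1) + 98 = 0 → quotient x^3 + 2x^2 - 49x - 98, remainder 0.
Continue with the quotient x^3 + 2x^2 - 49x - 98 (candidates must divide 98; re-test x = 1 first in case it repeats).
Test x = 1: value = -144 ≠ 0.
Test x = -1: value = -48 ≠ 0.
Test x = 2: value = -180 ≠ 0.
Test x = -2: value = 0 ✓, so (x + 2) is a factor.
Synthetic division by (x + 2): bring down 1; 1(-2) + 2 = 0; 0(-2) - 49 = -49; (-49)(-2) - 98 = 0 → quotient x^2 - 49, remainder 0.
Solve the quadratic x^2 - 49 = 0: discriminant = 0^2 - 4(1)(-49) = 0 + 196 = 196.
sqrt(196) = 14, so x = (0 ± 14)/2: x = 7 or x = -7.
Collecting all roots found:

x = -7, x = -2, x = 1, x = 7


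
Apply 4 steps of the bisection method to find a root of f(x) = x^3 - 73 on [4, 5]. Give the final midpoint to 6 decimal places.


f(x) = x^3 - 73
f(4) = -9 < 0
f(5) = 52 > 0

Step 1: midpoint = (4.000000 + 5.000000)/2 = 4.500000
  f(4.500000) = 18.125000
  f(mid) > 0, so root is in [4.000000, 4.500000]

Step 2: midpoint = (4.000000 + 4.500000)/2 = 4.250000
  f(4.250000) = 3.765625
  f(mid) > 0, so root is in [4.000000, 4.250000]

Step 3: midpoint = (4.000000 + 4.250000)/2 = 4.125000
  f(4.125000) = -2.810547
  f(mid) < 0, so root is in [4.125000, 4.250000]

Step 4: midpoint = (4.125000 + 4.250000)/2 = 4.187500
  f(4.187500) = 0.428467
  f(mid) > 0, so root is in [4.125000, 4.187500]

midpoint = 4.187500


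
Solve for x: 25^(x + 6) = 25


Express both sides with the same base.
25 = 25^1
Since the bases match, equate exponents: x + 6 = 1
So x = 1 - (6) = -5

x = -5


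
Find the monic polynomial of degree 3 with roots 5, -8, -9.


A monic polynomial with roots 5, -8, -9 is:
p(x) = (x - 5)(x + 8)(x + 9)
After multiplying by (x - 5): x - 5
After multiplying by (x + 8): x^2 + 3x - 40
After multiplying by (x + 9): x^3 + 12x^2 - 13x - 360

x^3 + 12x^2 - 13x - 360


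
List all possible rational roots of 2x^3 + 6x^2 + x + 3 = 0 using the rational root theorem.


Rational root theorem: possible roots are ±p/q where:
  p divides the constant term (3): p ∈ {1, 3}
  q divides the leading coefficient (2): q ∈ {1, 2}

All possible rational roots: -3, -3/2, -1, -1/2, 1/2, 1, 3/2, 3

-3, -3/2, -1, -1/2, 1/2, 1, 3/2, 3


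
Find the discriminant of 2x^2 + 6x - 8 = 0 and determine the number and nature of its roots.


For ax^2 + bx + c = 0, discriminant D = b^2 - 4ac
Here a = 2, b = 6, c = -8
D = (6)^2 - 4(2)(-8) = 36 + 64 = 100

D = 100 > 0 and is a perfect square (sqrt = 10)
The equation has 2 distinct real rational roots.

Discriminant = 100, 2 distinct real rational roots


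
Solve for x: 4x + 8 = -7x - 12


Starting with: 4x + 8 = -7x - 12
Move all x terms to left: (4 + 7)x = -12 - 8
Simplify: 11x = -20
Divide both sides by 11: x = -20/11

x = -20/11


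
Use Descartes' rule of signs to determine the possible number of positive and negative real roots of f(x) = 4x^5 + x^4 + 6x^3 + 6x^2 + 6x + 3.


Descartes' rule of signs:

For positive roots, count sign changes in f(x) = 4x^5 + x^4 + 6x^3 + 6x^2 + 6x + 3:
Signs of coefficients: +, +, +, +, +, +
Number of sign changes: 0
Possible positive real roots: 0

For negative roots, examine f(-x) = -4x^5 + x^4 - 6x^3 + 6x^2 - 6x + 3:
Signs of coefficients: -, +, -, +, -, +
Number of sign changes: 5
Possible negative real roots: 5, 3, 1

Positive roots: 0; Negative roots: 5 or 3 or 1


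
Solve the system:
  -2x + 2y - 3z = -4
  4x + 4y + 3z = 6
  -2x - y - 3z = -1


Using Cramer's rule. Expand each determinant along the first row.
D  = (-2)*[4*(-3) - 3*(-1)] - 2*[4*(-3) - 3*(-2)] + (-3)*[4*(-1) - 4*(-2)]
  = (-2)*(-9) - 2*(-6) + (-3)*(4) = 18
Dx = (-4)*[4*(-3) - 3*(-1)] - 2*[6*(-3) - 3*(-1)] + (-3)*[6*(-1) - 4*(-1)]
  = (-4)*(-9) - 2*(-15) + (-3)*(-2) = 72
Dy = (-2)*[6*(-3) - 3*(-1)] - (-4)*[4*(-3) - 3*(-2)] + (-3)*[4*(-1) - 6*(-2)]
  = (-2)*(-15) - (-4)*(-6) + (-3)*(8) = -18
Dz = (-2)*[4*(-1) - 6*(-1)] - 2*[4*(-1) - 6*(-2)] + (-4)*[4*(-1) - 4*(-2)]
  = (-2)*(2) - 2*(8) + (-4)*(4) = -36
x = Dx/D = 72/18 = 4, y = Dy/D = -18/18 = -1, z = Dz/D = -36/18 = -2
Check eq1: (-2)(4) + (2)(-1) + (-3)(-2) = -4 = -4 ✓
Check eq2: (4)(4) + (4)(-1) + (3)(-2) = 6 = 6 ✓
Check eq3: (-2)(4) + (-1)(-1) + (-3)(-2) = -1 = -1 ✓

x = 4, y = -1, z = -2


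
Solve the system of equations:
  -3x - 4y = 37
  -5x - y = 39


Using Cramer's rule:
Determinant D = (-3)(-1) - (-5)(-4) = 3 - 20 = -17
Dx = (37)(-1) - (39)(-4) = -37 + 156 = 119
Dy = (-3)(39) - (-5)(37) = -117 + 185 = 68
x = Dx/D = 119/-17 = -7
y = Dy/D = 68/-17 = -4

x = -7, y = -4


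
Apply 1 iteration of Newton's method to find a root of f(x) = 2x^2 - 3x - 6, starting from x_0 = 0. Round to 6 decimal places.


Newton's method: x_(n+1) = x_n - f(x_n)/f'(x_n)
f(x) = 2x^2 - 3x - 6
f'(x) = 4x - 3

Iteration 1:
  f(0.000000) = -6.000000
  f'(0.000000) = -3.000000
  x_1 = 0.000000 - (-6.000000)/(-3.000000) = -2.000000

x_1 = -2.000000


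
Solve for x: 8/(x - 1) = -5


Multiply both sides by (x - 1): 8 = -5(x - 1)
Distribute: 8 = -5x + 5
-5x = 8 - 5 = 3
x = -3/5

x = -3/5


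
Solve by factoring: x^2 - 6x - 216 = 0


We need two numbers that multiply to -216 and add to -6.
Those numbers are -18 and 12 (since (-18) * 12 = -216 and (-18) + 12 = -6).
So x^2 - 6x - 216 = (x - 18)(x + 12) = 0
Setting each factor to zero: x = 18 or x = -12

x = -12, x = 18


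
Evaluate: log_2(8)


We need the exponent such that 2^? = 8
2^3 = 8
Therefore log_2(8) = 3

3


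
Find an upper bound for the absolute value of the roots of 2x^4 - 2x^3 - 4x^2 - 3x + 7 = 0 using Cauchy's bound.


Cauchy's bound: all roots r satisfy |r| <= 1 + max(|a_i/a_n|) for i = 0,...,n-1
where a_n is the leading coefficient.

Coefficients: [2, -2, -4, -3, 7]
Leading coefficient a_n = 2
Ratios |a_i/a_n|: 1, 2, 3/2, 7/2
Maximum ratio: 7/2
Cauchy's bound: |r| <= 1 + 7/2 = 9/2

Upper bound = 9/2
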